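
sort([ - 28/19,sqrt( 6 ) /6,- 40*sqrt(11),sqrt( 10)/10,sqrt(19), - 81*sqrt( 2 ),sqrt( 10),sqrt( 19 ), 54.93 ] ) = [ - 40*sqrt( 11), - 81*sqrt( 2), - 28/19,sqrt(10)/10,sqrt ( 6 )/6,sqrt( 10),  sqrt(19),sqrt(19),54.93] 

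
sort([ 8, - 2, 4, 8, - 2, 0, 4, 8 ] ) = [ - 2,-2, 0,4, 4, 8, 8,8 ]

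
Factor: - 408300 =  - 2^2*3^1 *5^2*1361^1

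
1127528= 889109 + 238419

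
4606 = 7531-2925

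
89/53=89/53 =1.68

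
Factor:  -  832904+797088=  - 2^3*11^2*37^1 = -35816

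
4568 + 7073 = 11641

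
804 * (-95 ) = -76380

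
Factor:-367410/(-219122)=555/331 = 3^1*5^1* 37^1*331^( - 1)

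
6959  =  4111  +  2848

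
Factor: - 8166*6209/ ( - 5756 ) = 25351347/2878  =  2^( - 1)*3^1 * 7^1*887^1 * 1361^1*1439^( - 1 ) 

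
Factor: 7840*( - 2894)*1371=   -  31106564160 = -2^6 *3^1 *5^1*7^2*457^1  *1447^1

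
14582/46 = 317  =  317.00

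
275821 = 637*433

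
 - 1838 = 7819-9657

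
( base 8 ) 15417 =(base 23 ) d24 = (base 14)274b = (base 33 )6bu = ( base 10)6927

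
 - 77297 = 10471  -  87768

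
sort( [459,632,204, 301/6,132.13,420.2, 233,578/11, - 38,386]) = [ - 38,301/6, 578/11, 132.13,204, 233,386,420.2,459,632 ] 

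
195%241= 195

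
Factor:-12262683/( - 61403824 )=2^( - 4)*3^1*443^1*9227^1*3837739^(-1 )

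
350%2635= 350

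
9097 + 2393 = 11490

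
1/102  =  1/102 = 0.01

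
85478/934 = 91  +  242/467 = 91.52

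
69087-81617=-12530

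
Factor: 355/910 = 71/182= 2^(-1)* 7^(  -  1 )*13^( - 1 )*71^1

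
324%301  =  23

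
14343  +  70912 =85255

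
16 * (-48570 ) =-777120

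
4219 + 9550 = 13769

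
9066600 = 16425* 552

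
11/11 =1 = 1.00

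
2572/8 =321 + 1/2 = 321.50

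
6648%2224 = 2200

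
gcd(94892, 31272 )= 4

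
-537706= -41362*13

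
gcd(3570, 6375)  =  255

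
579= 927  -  348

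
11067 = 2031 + 9036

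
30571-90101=  -  59530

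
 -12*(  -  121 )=1452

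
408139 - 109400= 298739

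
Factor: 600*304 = 182400 = 2^7*3^1*5^2*19^1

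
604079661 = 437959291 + 166120370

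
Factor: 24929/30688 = 2^ (  -  5) * 7^ ( - 1 )*97^1*137^(  -  1 )*257^1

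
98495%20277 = 17387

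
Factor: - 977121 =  - 3^2*151^1*719^1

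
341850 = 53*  6450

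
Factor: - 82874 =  - 2^1*11^1*3767^1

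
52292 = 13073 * 4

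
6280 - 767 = 5513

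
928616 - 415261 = 513355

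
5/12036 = 5/12036 = 0.00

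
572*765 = 437580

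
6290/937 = 6290/937 = 6.71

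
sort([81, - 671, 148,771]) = [ - 671,  81, 148,771] 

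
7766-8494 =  - 728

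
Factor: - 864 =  - 2^5*3^3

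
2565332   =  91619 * 28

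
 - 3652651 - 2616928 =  - 6269579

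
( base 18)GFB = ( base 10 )5465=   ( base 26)825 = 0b1010101011001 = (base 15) 1945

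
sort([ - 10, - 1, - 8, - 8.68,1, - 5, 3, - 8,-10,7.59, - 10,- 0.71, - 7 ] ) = [-10, - 10,  -  10, - 8.68, - 8, - 8,  -  7, - 5,  -  1, - 0.71, 1, 3,7.59 ] 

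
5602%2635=332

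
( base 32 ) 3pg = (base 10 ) 3888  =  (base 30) 49i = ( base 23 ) 781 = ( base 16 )f30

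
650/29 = 22 + 12/29= 22.41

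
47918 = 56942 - 9024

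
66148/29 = 66148/29 = 2280.97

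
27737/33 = 27737/33 = 840.52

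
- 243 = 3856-4099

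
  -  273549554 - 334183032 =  - 607732586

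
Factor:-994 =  - 2^1 * 7^1*71^1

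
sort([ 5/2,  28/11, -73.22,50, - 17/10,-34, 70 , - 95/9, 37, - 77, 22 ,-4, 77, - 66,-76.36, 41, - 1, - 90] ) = [ - 90, - 77 ,-76.36,-73.22,-66, - 34, - 95/9, - 4,  -  17/10 , - 1, 5/2, 28/11, 22,37, 41, 50, 70, 77] 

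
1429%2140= 1429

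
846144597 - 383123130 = 463021467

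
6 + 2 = 8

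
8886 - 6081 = 2805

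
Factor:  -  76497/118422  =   - 2^( - 1)*3^( - 3)*17^(-1)*593^1 = - 593/918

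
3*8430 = 25290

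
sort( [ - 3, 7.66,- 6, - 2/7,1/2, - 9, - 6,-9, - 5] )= [ - 9, - 9, - 6, - 6, - 5 , - 3, - 2/7 , 1/2,7.66]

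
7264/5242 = 3632/2621 = 1.39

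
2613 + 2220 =4833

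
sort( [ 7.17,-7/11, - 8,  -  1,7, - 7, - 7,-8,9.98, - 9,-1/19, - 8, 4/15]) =[ - 9, - 8, - 8, - 8,  -  7, - 7, - 1,- 7/11,-1/19,4/15, 7,7.17,9.98 ]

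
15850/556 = 7925/278  =  28.51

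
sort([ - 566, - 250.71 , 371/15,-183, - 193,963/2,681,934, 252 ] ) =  [  -  566, - 250.71, - 193,-183,371/15,252,963/2,681,934]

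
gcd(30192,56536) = 296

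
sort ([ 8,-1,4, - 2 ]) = [  -  2, - 1 , 4, 8]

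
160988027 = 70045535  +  90942492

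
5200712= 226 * 23012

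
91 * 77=7007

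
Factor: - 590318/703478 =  - 313^1*373^(-1) = -313/373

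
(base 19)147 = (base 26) H2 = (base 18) 16C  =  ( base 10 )444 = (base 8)674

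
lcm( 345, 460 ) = 1380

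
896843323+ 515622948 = 1412466271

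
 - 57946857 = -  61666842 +3719985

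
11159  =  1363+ 9796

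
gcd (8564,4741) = 1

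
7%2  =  1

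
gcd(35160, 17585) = 5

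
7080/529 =7080/529 = 13.38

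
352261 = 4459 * 79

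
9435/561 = 185/11 = 16.82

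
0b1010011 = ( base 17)4F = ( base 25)38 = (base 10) 83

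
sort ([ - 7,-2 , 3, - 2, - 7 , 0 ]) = [ - 7, - 7, - 2 ,-2,0, 3] 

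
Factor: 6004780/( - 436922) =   -  2^1*5^1* 218461^(-1 ) * 300239^1 = - 3002390/218461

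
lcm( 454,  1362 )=1362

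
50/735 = 10/147= 0.07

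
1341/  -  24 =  - 447/8 = - 55.88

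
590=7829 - 7239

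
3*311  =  933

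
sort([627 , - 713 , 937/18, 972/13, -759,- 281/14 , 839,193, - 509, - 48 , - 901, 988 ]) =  [ - 901, - 759 , - 713,  -  509,-48, - 281/14,  937/18,972/13 , 193,627 , 839,  988 ]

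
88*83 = 7304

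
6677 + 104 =6781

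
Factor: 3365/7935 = 3^( - 1)*23^( - 2 )*673^1 =673/1587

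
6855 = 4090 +2765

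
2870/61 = 2870/61 = 47.05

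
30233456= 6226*4856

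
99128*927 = 91891656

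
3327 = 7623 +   -  4296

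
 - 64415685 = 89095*(  -  723)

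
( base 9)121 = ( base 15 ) 6A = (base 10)100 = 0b1100100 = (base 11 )91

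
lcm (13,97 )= 1261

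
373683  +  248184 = 621867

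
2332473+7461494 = 9793967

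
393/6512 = 393/6512 = 0.06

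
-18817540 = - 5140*3661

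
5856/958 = 2928/479 = 6.11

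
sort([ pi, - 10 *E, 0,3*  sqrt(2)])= [  -  10*E, 0,pi , 3*sqrt( 2 )] 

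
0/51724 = 0  =  0.00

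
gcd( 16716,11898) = 6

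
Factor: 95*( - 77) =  - 5^1*7^1*11^1 * 19^1 = - 7315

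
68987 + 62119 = 131106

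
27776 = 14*1984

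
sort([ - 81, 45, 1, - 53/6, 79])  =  [ - 81, - 53/6,1, 45,79] 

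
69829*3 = 209487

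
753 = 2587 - 1834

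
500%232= 36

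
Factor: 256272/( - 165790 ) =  - 456/295 = - 2^3 * 3^1*5^(  -  1 )*19^1 * 59^( - 1)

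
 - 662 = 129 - 791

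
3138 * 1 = 3138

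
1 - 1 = 0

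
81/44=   1 + 37/44 = 1.84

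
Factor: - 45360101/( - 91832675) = 5^( - 2)*11^( - 1)* 23^(-1 )*14519^( - 1)*45360101^1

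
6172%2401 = 1370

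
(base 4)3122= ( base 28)7m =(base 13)13a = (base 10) 218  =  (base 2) 11011010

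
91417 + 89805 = 181222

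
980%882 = 98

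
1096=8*137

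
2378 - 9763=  - 7385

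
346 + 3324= 3670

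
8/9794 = 4/4897 = 0.00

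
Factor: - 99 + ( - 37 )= - 2^3*17^1 =- 136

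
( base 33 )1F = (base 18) 2c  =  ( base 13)39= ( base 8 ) 60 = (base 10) 48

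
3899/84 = 46  +  5/12= 46.42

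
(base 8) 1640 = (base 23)1H8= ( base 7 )2464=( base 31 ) TT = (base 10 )928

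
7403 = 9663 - 2260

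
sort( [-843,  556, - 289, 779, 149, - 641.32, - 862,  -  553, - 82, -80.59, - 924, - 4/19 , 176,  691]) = [- 924 , - 862, - 843 , - 641.32, - 553,  -  289,-82 , - 80.59,  -  4/19,  149, 176,556,691,779] 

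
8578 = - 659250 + 667828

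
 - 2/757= - 1+755/757= - 0.00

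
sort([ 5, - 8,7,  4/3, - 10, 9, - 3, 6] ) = [-10, - 8 , - 3,4/3 , 5,6,7, 9]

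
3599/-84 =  - 43 + 13/84 = - 42.85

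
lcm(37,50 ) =1850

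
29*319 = 9251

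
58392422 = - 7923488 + 66315910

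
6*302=1812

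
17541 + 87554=105095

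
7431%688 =551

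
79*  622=49138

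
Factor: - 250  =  -2^1*5^3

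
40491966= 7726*5241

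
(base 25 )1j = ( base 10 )44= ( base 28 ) 1G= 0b101100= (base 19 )26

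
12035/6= 2005 + 5/6=   2005.83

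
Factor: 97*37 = 37^1*97^1 = 3589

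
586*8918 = 5225948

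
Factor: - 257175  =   - 3^4*5^2*127^1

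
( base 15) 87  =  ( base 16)7f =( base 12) A7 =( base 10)127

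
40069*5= 200345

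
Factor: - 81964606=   -  2^1*53^1*773251^1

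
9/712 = 9/712 = 0.01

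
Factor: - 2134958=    - 2^1*7^1*73^1*2089^1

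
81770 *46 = 3761420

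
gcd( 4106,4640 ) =2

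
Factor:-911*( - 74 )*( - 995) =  - 67076930=- 2^1*5^1*37^1*199^1*911^1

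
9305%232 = 25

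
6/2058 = 1/343=0.00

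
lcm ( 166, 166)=166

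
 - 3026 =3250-6276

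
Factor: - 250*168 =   -  42000 =- 2^4*3^1 * 5^3*7^1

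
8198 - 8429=- 231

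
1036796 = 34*30494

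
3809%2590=1219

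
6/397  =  6/397 = 0.02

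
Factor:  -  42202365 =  - 3^1*5^1 * 587^1*4793^1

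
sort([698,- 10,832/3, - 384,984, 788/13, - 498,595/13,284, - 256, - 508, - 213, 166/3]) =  [  -  508,  -  498, - 384, - 256,-213,- 10 , 595/13, 166/3 , 788/13,832/3, 284, 698,984 ] 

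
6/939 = 2/313 = 0.01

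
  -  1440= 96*( - 15)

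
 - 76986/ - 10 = 7698  +  3/5 = 7698.60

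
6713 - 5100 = 1613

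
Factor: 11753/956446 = 161/13102 = 2^( - 1)*7^1*23^1*6551^ ( - 1 )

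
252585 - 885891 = -633306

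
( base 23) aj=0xf9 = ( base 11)207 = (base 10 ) 249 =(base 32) 7P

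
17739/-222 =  - 5913/74 = - 79.91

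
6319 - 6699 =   -  380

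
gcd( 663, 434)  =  1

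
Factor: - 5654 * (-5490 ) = 2^2*3^2*5^1 * 11^1*61^1*257^1 = 31040460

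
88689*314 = 27848346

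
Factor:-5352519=-3^1* 1784173^1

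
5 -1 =4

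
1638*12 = 19656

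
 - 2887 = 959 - 3846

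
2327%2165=162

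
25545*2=51090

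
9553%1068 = 1009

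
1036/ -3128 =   -  1+523/782 = - 0.33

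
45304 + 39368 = 84672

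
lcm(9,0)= 0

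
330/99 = 10/3 = 3.33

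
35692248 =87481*408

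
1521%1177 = 344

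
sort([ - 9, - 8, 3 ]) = [-9,-8 , 3 ]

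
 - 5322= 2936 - 8258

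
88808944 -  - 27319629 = 116128573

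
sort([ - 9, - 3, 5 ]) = [-9,-3,5 ]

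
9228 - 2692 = 6536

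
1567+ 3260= 4827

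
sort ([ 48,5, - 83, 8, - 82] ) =[ - 83, - 82,5,8,48]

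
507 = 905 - 398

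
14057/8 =1757 + 1/8 = 1757.12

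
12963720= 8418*1540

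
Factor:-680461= - 251^1*2711^1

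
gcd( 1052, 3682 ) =526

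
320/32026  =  160/16013 = 0.01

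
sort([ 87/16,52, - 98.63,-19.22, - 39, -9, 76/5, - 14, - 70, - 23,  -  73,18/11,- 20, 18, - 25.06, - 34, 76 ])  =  [ - 98.63, - 73, - 70,-39, - 34, - 25.06 , -23, - 20, - 19.22, - 14, - 9, 18/11,87/16,76/5 , 18, 52,76] 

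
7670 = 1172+6498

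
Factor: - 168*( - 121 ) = 20328 = 2^3*3^1*7^1*11^2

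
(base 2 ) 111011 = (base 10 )59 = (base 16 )3B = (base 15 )3E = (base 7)113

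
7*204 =1428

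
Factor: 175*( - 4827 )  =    -  844725=- 3^1*5^2*7^1*1609^1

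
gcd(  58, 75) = 1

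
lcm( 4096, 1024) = 4096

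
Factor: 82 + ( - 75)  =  7 =7^1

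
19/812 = 19/812=0.02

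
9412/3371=9412/3371 = 2.79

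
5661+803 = 6464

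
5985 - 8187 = -2202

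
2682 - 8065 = - 5383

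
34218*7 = 239526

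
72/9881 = 72/9881= 0.01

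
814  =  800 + 14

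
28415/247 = 115 + 10/247=115.04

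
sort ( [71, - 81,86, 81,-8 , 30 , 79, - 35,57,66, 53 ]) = [-81, - 35,-8,30 , 53,57, 66,71 , 79,81,86 ]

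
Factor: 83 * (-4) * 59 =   -  19588= - 2^2*59^1 * 83^1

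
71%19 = 14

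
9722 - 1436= 8286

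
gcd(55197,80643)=3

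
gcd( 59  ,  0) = 59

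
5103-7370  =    -  2267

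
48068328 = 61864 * 777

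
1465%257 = 180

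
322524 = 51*6324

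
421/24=17+13/24  =  17.54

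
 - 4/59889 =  - 4/59889 = - 0.00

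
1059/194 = 5 +89/194=5.46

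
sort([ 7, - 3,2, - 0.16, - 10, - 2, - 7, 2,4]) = [-10, - 7,-3, - 2,- 0.16,2,2, 4, 7 ] 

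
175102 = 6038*29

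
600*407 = 244200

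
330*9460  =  3121800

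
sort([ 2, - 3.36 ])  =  [ - 3.36,2]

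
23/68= 23/68 = 0.34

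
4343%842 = 133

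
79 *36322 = 2869438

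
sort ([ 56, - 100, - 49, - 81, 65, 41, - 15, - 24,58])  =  [ - 100, - 81, - 49,  -  24, - 15,  41,56, 58, 65]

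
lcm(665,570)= 3990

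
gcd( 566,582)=2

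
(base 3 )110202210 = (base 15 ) 2b59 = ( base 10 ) 9309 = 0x245D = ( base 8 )22135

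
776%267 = 242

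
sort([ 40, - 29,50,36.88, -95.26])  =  [ - 95.26,- 29, 36.88,40,  50]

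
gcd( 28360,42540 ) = 14180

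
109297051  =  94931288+14365763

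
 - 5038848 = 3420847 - 8459695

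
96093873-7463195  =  88630678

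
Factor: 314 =2^1 * 157^1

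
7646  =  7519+127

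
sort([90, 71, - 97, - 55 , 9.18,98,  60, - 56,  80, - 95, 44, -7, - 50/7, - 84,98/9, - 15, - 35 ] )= [-97 , - 95, - 84, - 56, - 55, - 35, - 15, - 50/7, - 7, 9.18,98/9, 44, 60, 71,80,90, 98 ]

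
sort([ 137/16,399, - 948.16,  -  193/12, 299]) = [-948.16,- 193/12, 137/16, 299, 399] 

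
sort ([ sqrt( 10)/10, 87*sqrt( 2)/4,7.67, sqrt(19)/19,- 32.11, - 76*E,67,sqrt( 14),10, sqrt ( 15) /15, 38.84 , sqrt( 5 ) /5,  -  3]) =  [ - 76*E,-32.11, - 3,  sqrt ( 19)/19,sqrt(15)/15,sqrt( 10)/10, sqrt(5)/5, sqrt( 14), 7.67,10,87*sqrt( 2)/4, 38.84,67]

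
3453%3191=262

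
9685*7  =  67795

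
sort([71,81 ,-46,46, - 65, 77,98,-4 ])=[-65,-46, -4,46,71, 77, 81,98 ]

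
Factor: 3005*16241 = 48804205 = 5^1*109^1*149^1*601^1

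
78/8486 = 39/4243 =0.01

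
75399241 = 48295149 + 27104092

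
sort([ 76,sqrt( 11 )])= [ sqrt( 11),  76] 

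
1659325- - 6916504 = 8575829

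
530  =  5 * 106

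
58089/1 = 58089 = 58089.00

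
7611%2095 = 1326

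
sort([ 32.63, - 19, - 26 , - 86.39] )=[ - 86.39,-26, - 19,32.63]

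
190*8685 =1650150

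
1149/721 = 1+ 428/721 = 1.59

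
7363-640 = 6723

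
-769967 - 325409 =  - 1095376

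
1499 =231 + 1268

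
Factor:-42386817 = - 3^1*  11^1*277^1*4637^1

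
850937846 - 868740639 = - 17802793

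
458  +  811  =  1269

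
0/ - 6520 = 0/1 = -  0.00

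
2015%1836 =179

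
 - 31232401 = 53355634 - 84588035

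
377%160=57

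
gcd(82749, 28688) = 1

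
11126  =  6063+5063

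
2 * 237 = 474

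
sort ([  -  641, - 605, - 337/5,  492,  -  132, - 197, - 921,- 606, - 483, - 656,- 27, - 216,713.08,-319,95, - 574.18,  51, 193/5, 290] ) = [ - 921, - 656, - 641 , - 606,-605, - 574.18, -483, - 319, - 216  , - 197, - 132 , - 337/5, - 27, 193/5, 51 , 95,  290, 492, 713.08]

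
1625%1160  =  465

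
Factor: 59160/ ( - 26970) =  - 2^2*17^1* 31^( - 1 ) = - 68/31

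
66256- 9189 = 57067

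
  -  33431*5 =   -  167155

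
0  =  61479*0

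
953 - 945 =8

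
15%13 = 2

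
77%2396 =77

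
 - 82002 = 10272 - 92274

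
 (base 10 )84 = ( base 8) 124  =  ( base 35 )2e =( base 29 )2Q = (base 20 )44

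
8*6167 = 49336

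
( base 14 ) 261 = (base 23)KH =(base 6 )2113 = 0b111011101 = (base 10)477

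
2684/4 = 671= 671.00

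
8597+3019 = 11616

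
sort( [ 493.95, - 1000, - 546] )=[ - 1000,  -  546, 493.95]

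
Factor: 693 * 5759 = 3990987= 3^2*7^1*11^1*13^1*443^1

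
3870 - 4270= - 400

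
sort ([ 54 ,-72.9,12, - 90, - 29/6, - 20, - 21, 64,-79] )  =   [ - 90, - 79,  -  72.9,- 21,  -  20, - 29/6,12,54,64]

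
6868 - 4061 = 2807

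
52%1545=52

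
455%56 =7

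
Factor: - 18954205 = -5^1 *947^1*4003^1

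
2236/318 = 7 + 5/159 = 7.03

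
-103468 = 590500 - 693968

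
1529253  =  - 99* ( - 15447 )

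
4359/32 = 4359/32=136.22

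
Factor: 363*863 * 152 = 47616888 = 2^3 * 3^1*11^2*19^1*863^1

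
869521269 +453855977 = 1323377246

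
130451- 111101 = 19350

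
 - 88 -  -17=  - 71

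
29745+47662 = 77407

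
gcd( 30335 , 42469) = 6067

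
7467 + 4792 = 12259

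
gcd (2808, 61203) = 3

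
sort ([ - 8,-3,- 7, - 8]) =[  -  8, - 8, - 7,  -  3 ]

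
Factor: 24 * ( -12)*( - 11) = 3168 = 2^5*3^2 * 11^1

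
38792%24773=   14019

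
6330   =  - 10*(-633 )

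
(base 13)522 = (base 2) 1101101001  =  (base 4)31221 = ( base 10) 873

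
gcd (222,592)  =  74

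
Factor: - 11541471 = -3^1*3847157^1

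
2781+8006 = 10787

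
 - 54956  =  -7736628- - 7681672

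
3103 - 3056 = 47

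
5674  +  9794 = 15468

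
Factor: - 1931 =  - 1931^1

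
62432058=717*87074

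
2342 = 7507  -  5165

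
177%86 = 5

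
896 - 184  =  712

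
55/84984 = 55/84984 = 0.00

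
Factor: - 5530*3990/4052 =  - 3^1*5^2*7^2*19^1 * 79^1*1013^(-1) = - 5516175/1013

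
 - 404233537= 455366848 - 859600385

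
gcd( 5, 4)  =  1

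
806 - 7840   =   - 7034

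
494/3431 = 494/3431 = 0.14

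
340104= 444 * 766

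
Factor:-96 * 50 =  - 4800 = -2^6*3^1 * 5^2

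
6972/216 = 581/18=32.28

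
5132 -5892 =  - 760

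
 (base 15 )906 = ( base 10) 2031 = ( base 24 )3CF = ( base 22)447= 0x7EF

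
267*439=117213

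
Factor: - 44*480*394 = -2^8*3^1*5^1*11^1*197^1 = -8321280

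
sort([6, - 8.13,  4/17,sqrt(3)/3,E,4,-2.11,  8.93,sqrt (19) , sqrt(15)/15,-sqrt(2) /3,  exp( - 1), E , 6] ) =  [ - 8.13, - 2.11, - sqrt(2 ) /3,4/17, sqrt( 15)/15, exp(-1),sqrt(3) /3,E, E,4, sqrt(19), 6, 6, 8.93] 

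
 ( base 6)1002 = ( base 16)DA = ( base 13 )13A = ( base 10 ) 218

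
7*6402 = 44814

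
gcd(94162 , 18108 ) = 2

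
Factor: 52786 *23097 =1219198242=2^1*3^1 * 7699^1*26393^1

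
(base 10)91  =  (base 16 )5b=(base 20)4B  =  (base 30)31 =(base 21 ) 47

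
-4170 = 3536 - 7706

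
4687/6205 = 4687/6205 = 0.76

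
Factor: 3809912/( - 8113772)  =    -  952478/2028443= - 2^1 * 89^1 * 5351^1 * 2028443^(-1)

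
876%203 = 64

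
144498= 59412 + 85086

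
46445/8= 5805 + 5/8 =5805.62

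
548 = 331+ 217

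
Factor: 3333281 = 7^1*476183^1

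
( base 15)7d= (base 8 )166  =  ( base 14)86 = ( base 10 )118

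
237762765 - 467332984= - 229570219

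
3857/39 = 98 + 35/39 = 98.90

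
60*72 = 4320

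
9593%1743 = 878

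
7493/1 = 7493 = 7493.00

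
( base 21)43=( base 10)87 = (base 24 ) 3F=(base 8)127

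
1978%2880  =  1978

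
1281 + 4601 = 5882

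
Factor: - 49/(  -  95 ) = 5^(-1 ) * 7^2 * 19^(-1 )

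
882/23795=882/23795 = 0.04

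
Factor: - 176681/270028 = - 547/836=-2^( - 2)*11^(-1 )*19^(-1)*547^1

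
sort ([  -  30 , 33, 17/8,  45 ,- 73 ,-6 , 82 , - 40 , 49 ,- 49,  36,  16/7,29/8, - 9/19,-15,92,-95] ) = [ -95 ,-73, - 49, - 40,-30, - 15 , - 6 , - 9/19, 17/8,16/7, 29/8 , 33,36,45 , 49, 82,  92 ]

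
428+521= 949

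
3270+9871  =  13141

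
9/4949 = 9/4949= 0.00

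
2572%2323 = 249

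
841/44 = 841/44 =19.11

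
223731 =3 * 74577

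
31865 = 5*6373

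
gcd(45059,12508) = 1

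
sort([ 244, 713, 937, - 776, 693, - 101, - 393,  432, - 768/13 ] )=[ - 776, - 393,-101, - 768/13,244, 432,  693, 713,937]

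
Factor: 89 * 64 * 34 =193664 = 2^7 * 17^1*89^1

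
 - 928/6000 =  -1+317/375 = - 0.15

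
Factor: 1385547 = 3^1 * 193^1*2393^1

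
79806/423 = 188 + 2/3 = 188.67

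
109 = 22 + 87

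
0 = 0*7046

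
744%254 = 236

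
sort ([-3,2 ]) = [ - 3, 2]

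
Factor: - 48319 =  - 211^1*229^1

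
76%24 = 4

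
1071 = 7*153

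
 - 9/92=-1 + 83/92= -0.10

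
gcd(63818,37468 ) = 34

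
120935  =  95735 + 25200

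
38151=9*4239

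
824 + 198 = 1022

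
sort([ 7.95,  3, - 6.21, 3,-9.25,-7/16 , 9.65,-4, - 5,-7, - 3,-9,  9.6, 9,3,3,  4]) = [-9.25 , - 9, - 7,-6.21,-5,-4, - 3, - 7/16, 3 , 3,  3,  3,4,  7.95, 9,9.6 , 9.65] 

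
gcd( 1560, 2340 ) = 780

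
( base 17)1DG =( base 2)1000001110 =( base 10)526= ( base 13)316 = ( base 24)LM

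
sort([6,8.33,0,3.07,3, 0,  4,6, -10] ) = [-10,0,0,  3, 3.07, 4, 6, 6, 8.33]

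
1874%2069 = 1874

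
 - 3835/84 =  - 46 + 29/84 = - 45.65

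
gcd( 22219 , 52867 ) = 1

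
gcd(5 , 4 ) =1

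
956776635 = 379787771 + 576988864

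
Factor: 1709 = 1709^1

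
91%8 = 3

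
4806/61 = 78 + 48/61 =78.79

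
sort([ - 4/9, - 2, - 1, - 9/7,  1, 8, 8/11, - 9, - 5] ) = [  -  9,  -  5, - 2 , - 9/7,  -  1,  -  4/9,8/11, 1, 8 ] 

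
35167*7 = 246169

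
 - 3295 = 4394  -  7689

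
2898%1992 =906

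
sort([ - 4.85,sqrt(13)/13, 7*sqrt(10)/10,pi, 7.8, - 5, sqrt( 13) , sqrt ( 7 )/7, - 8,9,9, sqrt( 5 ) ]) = [  -  8, - 5,  -  4.85,sqrt(13 ) /13, sqrt ( 7)/7,7*sqrt(10)/10,sqrt( 5),pi,sqrt(13), 7.8,9,9 ] 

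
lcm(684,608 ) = 5472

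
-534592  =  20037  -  554629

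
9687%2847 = 1146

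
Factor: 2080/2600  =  4/5 = 2^2*5^(-1 ) 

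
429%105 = 9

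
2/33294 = 1/16647 = 0.00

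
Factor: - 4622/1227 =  - 2^1*  3^ (-1 ) * 409^(-1)*2311^1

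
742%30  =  22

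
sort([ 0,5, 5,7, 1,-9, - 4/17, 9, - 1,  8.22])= [ - 9, - 1, - 4/17,0, 1, 5,5 , 7,  8.22,  9]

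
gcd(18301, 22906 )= 1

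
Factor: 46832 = 2^4*2927^1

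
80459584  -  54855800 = 25603784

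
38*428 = 16264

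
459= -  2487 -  - 2946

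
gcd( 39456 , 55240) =8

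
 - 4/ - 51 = 4/51 = 0.08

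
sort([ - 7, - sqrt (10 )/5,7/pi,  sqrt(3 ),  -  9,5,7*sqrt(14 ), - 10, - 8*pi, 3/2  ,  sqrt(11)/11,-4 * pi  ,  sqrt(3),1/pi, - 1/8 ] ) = [-8*pi,-4* pi, - 10,-9,  -  7,  -  sqrt(10 )/5, - 1/8,sqrt( 11) /11 , 1/pi, 3/2,  sqrt(3 ), sqrt(3), 7/pi,5,7*sqrt(14 ) ] 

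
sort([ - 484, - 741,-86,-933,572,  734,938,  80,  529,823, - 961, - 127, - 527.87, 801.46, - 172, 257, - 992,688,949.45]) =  [ - 992, - 961,-933, - 741, - 527.87,-484 , - 172, - 127, - 86,80,257,529, 572,688,734,801.46,823, 938, 949.45] 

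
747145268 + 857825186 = 1604970454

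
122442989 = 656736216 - 534293227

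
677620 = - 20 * ( - 33881)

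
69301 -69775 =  - 474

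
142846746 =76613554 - -66233192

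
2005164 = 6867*292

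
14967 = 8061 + 6906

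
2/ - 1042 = -1 + 520/521 = - 0.00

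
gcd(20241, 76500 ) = 9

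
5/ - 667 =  - 5/667= -0.01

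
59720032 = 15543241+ 44176791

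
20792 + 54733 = 75525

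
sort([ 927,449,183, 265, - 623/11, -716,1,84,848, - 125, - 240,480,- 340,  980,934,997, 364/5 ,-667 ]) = [ - 716,- 667,-340, - 240,-125,-623/11,  1 , 364/5, 84,183,265,449,480,848,927, 934, 980, 997] 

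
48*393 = 18864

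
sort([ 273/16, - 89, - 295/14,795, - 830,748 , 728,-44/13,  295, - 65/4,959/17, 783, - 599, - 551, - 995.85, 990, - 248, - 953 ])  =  [ - 995.85, - 953, - 830,- 599, - 551, - 248, - 89 , - 295/14, - 65/4  ,-44/13, 273/16, 959/17, 295,728, 748,783,  795,990] 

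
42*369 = 15498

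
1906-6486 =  - 4580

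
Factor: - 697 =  - 17^1*41^1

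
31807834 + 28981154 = 60788988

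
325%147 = 31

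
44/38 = 22/19= 1.16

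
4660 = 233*20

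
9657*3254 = 31423878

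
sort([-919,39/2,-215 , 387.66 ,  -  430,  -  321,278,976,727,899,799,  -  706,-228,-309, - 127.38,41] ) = [ - 919, - 706,-430, - 321, - 309,-228,-215,  -  127.38,  39/2,41, 278, 387.66, 727,799,899,976 ] 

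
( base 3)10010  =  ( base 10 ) 84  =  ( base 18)4C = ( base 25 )39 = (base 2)1010100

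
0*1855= 0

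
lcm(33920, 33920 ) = 33920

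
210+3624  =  3834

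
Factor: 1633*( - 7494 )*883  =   - 10805890866 = - 2^1*3^1*23^1*71^1*883^1 *1249^1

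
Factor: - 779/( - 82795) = 5^( - 1)*19^1* 29^( - 1 )* 41^1*571^( - 1 )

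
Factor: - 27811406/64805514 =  - 13905703/32402757 = - 3^(  -  1 )*7^1*29^1*109^ ( - 1) * 197^( - 1) * 503^(  -  1)*68501^1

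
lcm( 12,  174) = 348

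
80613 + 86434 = 167047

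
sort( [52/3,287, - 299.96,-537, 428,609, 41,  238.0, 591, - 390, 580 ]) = [ - 537, - 390, - 299.96,52/3, 41,  238.0, 287, 428, 580, 591,609]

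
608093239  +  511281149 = 1119374388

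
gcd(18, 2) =2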